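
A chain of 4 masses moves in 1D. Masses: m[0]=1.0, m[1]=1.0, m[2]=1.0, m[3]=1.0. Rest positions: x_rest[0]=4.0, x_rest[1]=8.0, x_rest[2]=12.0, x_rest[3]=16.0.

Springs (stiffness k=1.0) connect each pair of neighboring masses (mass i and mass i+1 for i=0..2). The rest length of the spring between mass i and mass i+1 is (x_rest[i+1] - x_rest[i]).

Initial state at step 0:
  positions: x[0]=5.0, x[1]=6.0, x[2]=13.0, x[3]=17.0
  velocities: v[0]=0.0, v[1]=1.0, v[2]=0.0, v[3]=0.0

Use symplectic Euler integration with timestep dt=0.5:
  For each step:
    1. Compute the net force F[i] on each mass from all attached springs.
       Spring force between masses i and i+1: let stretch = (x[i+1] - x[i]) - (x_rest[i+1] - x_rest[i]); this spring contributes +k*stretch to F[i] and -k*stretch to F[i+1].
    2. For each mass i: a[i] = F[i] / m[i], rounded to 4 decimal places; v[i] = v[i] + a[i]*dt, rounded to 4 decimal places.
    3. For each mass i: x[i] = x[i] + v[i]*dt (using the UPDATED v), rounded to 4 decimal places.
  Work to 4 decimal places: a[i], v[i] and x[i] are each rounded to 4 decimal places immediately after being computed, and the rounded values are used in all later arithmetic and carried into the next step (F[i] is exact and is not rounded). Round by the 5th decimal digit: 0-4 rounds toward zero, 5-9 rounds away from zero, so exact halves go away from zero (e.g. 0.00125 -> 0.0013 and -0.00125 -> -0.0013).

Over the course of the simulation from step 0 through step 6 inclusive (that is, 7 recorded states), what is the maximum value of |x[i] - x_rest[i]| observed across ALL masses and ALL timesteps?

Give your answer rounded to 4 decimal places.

Step 0: x=[5.0000 6.0000 13.0000 17.0000] v=[0.0000 1.0000 0.0000 0.0000]
Step 1: x=[4.2500 8.0000 12.2500 17.0000] v=[-1.5000 4.0000 -1.5000 0.0000]
Step 2: x=[3.4375 10.1250 11.6250 16.8125] v=[-1.6250 4.2500 -1.2500 -0.3750]
Step 3: x=[3.2969 10.9532 11.9219 16.3281] v=[-0.2813 1.6563 0.5938 -0.9688]
Step 4: x=[4.0704 10.1095 13.0782 15.7422] v=[1.5469 -1.6875 2.3126 -1.1719]
Step 5: x=[5.3537 8.4982 14.1584 15.4903] v=[2.5665 -3.2227 2.1603 -0.5039]
Step 6: x=[6.4231 7.5158 14.1565 15.9054] v=[2.1388 -1.9649 -0.0039 0.8302]
Max displacement = 2.9532

Answer: 2.9532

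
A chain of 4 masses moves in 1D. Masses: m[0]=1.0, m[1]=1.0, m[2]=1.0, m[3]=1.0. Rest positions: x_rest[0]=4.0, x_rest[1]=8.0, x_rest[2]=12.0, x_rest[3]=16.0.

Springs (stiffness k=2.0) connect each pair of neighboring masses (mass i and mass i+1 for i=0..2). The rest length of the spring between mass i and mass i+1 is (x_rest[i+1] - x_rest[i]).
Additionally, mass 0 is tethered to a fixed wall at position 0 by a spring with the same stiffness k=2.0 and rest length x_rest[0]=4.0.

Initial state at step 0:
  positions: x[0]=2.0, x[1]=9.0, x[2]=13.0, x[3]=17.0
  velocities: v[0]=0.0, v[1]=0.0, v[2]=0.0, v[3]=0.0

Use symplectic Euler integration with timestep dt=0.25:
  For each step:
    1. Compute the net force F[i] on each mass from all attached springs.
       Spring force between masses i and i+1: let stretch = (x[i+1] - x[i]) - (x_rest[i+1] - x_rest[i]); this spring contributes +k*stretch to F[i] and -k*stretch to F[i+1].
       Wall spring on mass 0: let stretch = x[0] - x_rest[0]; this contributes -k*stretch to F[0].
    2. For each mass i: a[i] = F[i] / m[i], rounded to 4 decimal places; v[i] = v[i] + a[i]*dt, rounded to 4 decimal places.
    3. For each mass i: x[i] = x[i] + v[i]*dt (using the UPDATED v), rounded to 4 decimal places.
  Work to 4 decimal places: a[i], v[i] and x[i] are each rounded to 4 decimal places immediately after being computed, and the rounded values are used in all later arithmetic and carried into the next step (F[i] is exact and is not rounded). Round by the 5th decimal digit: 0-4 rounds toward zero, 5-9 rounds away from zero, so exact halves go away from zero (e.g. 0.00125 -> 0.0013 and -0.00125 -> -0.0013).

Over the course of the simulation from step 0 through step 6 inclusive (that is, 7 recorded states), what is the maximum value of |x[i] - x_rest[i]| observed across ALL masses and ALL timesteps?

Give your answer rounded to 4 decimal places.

Answer: 2.0538

Derivation:
Step 0: x=[2.0000 9.0000 13.0000 17.0000] v=[0.0000 0.0000 0.0000 0.0000]
Step 1: x=[2.6250 8.6250 13.0000 17.0000] v=[2.5000 -1.5000 0.0000 0.0000]
Step 2: x=[3.6719 8.0469 12.9531 17.0000] v=[4.1875 -2.3125 -0.1875 0.0000]
Step 3: x=[4.8067 7.5352 12.7988 16.9941] v=[4.5391 -2.0469 -0.6172 -0.0235]
Step 4: x=[5.6817 7.3404 12.5110 16.9638] v=[3.5000 -0.7794 -1.1514 -0.1212]
Step 5: x=[6.0538 7.5846 12.1334 16.8769] v=[1.4885 0.9766 -1.5103 -0.3476]
Step 6: x=[5.8606 8.2060 11.7802 16.6971] v=[-0.7730 2.4856 -1.4130 -0.7194]
Max displacement = 2.0538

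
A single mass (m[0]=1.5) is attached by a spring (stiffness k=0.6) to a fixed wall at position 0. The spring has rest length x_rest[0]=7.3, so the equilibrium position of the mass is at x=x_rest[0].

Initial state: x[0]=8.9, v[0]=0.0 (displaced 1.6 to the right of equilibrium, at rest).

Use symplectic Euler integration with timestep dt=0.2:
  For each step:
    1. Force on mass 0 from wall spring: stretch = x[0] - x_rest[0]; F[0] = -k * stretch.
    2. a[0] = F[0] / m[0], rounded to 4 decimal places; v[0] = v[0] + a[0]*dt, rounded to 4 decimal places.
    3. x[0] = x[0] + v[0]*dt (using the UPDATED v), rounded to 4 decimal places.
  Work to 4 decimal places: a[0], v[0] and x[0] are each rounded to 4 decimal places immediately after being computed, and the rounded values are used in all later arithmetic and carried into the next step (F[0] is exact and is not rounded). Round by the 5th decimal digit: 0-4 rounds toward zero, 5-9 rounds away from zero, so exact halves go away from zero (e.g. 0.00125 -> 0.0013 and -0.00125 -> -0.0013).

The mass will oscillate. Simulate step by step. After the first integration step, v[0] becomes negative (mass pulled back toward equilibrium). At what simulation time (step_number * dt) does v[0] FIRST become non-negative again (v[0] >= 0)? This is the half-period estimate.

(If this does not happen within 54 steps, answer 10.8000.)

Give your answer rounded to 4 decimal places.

Step 0: x=[8.9000] v=[0.0000]
Step 1: x=[8.8744] v=[-0.1280]
Step 2: x=[8.8236] v=[-0.2540]
Step 3: x=[8.7484] v=[-0.3759]
Step 4: x=[8.6500] v=[-0.4918]
Step 5: x=[8.5300] v=[-0.5998]
Step 6: x=[8.3904] v=[-0.6982]
Step 7: x=[8.2333] v=[-0.7854]
Step 8: x=[8.0613] v=[-0.8601]
Step 9: x=[7.8771] v=[-0.9210]
Step 10: x=[7.6837] v=[-0.9672]
Step 11: x=[7.4841] v=[-0.9979]
Step 12: x=[7.2816] v=[-1.0126]
Step 13: x=[7.0794] v=[-1.0111]
Step 14: x=[6.8807] v=[-0.9935]
Step 15: x=[6.6887] v=[-0.9600]
Step 16: x=[6.5065] v=[-0.9111]
Step 17: x=[6.3370] v=[-0.8476]
Step 18: x=[6.1829] v=[-0.7706]
Step 19: x=[6.0467] v=[-0.6812]
Step 20: x=[5.9305] v=[-0.5809]
Step 21: x=[5.8362] v=[-0.4713]
Step 22: x=[5.7654] v=[-0.3542]
Step 23: x=[5.7191] v=[-0.2314]
Step 24: x=[5.6981] v=[-0.1049]
Step 25: x=[5.7028] v=[0.0233]
First v>=0 after going negative at step 25, time=5.0000

Answer: 5.0000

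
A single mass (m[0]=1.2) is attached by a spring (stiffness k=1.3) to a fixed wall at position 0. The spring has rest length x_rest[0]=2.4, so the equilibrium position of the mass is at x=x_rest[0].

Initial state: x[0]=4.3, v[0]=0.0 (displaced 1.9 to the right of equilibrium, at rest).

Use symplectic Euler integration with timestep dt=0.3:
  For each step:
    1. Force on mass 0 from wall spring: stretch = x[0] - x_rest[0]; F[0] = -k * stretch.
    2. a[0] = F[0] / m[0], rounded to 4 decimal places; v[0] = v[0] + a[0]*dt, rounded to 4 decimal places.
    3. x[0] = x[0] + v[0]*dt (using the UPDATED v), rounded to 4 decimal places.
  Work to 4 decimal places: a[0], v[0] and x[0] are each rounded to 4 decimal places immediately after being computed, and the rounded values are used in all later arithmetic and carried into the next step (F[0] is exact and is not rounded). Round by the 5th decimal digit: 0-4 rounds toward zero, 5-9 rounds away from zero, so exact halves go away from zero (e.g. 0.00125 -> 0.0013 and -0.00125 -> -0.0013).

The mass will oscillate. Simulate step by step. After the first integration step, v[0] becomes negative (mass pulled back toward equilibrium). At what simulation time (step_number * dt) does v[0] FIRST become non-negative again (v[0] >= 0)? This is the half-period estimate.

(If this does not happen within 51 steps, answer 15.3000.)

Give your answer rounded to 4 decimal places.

Step 0: x=[4.3000] v=[0.0000]
Step 1: x=[4.1148] v=[-0.6175]
Step 2: x=[3.7624] v=[-1.1748]
Step 3: x=[3.2771] v=[-1.6176]
Step 4: x=[2.7063] v=[-1.9027]
Step 5: x=[2.1056] v=[-2.0022]
Step 6: x=[1.5337] v=[-1.9065]
Step 7: x=[1.0462] v=[-1.6250]
Step 8: x=[0.6907] v=[-1.1850]
Step 9: x=[0.5019] v=[-0.6295]
Step 10: x=[0.4981] v=[-0.0126]
Step 11: x=[0.6798] v=[0.6055]
First v>=0 after going negative at step 11, time=3.3000

Answer: 3.3000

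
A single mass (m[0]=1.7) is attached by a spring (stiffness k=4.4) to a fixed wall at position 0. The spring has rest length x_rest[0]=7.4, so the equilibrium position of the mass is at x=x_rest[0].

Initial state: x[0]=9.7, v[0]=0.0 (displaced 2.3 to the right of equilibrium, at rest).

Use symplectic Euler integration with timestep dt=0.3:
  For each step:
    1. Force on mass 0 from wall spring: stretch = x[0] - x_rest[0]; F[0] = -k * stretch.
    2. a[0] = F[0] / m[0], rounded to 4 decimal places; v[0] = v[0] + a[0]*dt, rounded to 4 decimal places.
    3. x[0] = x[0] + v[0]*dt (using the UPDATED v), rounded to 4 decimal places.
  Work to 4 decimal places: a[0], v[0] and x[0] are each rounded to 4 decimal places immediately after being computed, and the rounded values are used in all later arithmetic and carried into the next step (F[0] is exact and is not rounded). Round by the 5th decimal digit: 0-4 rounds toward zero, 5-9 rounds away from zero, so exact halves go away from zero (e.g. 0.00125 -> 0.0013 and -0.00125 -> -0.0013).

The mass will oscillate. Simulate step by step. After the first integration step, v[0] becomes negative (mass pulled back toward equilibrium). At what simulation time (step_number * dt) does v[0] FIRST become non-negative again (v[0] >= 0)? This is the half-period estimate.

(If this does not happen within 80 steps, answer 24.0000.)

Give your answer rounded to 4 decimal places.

Step 0: x=[9.7000] v=[0.0000]
Step 1: x=[9.1642] v=[-1.7859]
Step 2: x=[8.2175] v=[-3.1558]
Step 3: x=[7.0803] v=[-3.7906]
Step 4: x=[6.0176] v=[-3.5424]
Step 5: x=[5.2769] v=[-2.4690]
Step 6: x=[5.0308] v=[-0.8205]
Step 7: x=[5.3365] v=[1.0191]
First v>=0 after going negative at step 7, time=2.1000

Answer: 2.1000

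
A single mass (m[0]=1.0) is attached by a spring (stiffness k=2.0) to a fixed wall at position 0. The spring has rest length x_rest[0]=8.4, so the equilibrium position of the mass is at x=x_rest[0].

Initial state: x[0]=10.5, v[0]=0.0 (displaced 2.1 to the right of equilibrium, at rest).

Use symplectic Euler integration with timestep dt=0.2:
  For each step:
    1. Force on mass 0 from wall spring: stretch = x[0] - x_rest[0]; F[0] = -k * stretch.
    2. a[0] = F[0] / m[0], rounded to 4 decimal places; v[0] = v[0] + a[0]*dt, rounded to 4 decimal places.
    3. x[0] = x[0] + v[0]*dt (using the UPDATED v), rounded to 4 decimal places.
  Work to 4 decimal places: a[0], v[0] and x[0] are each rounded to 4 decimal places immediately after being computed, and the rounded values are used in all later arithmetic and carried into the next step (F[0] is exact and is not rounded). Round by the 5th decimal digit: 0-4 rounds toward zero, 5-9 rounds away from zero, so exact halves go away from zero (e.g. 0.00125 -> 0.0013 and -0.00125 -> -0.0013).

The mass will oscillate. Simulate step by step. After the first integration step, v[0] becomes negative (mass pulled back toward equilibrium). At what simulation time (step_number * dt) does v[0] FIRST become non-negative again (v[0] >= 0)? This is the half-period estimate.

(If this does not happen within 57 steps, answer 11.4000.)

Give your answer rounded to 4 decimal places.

Answer: 2.4000

Derivation:
Step 0: x=[10.5000] v=[0.0000]
Step 1: x=[10.3320] v=[-0.8400]
Step 2: x=[10.0094] v=[-1.6128]
Step 3: x=[9.5581] v=[-2.2566]
Step 4: x=[9.0141] v=[-2.7198]
Step 5: x=[8.4210] v=[-2.9654]
Step 6: x=[7.8262] v=[-2.9738]
Step 7: x=[7.2773] v=[-2.7443]
Step 8: x=[6.8183] v=[-2.2952]
Step 9: x=[6.4858] v=[-1.6625]
Step 10: x=[6.3064] v=[-0.8968]
Step 11: x=[6.2945] v=[-0.0594]
Step 12: x=[6.4511] v=[0.7828]
First v>=0 after going negative at step 12, time=2.4000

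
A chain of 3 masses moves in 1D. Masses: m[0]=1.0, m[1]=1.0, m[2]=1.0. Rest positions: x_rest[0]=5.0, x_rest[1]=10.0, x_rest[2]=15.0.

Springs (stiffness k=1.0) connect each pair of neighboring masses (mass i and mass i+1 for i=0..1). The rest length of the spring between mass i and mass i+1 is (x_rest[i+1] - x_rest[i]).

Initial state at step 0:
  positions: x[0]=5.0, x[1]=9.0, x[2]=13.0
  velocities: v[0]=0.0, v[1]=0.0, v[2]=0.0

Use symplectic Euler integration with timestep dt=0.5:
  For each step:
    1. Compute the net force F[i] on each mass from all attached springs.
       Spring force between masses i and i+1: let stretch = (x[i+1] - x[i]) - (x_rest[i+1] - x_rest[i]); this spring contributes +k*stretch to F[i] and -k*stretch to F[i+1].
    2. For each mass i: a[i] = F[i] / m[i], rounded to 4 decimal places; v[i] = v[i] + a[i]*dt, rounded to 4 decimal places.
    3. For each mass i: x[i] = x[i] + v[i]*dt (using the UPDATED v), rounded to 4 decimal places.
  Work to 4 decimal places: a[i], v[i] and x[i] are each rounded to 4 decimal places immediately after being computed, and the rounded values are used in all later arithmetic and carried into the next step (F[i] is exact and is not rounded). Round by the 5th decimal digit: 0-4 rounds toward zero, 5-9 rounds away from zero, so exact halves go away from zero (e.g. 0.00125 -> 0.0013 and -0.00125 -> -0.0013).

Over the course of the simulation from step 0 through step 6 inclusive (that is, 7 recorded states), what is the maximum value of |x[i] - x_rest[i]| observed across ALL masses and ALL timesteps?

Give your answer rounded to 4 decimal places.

Answer: 2.0223

Derivation:
Step 0: x=[5.0000 9.0000 13.0000] v=[0.0000 0.0000 0.0000]
Step 1: x=[4.7500 9.0000 13.2500] v=[-0.5000 0.0000 0.5000]
Step 2: x=[4.3125 9.0000 13.6875] v=[-0.8750 0.0000 0.8750]
Step 3: x=[3.7969 9.0000 14.2032] v=[-1.0313 0.0000 1.0313]
Step 4: x=[3.3320 9.0001 14.6681] v=[-0.9298 0.0001 0.9297]
Step 5: x=[3.0341 9.0002 14.9660] v=[-0.5958 0.0001 0.5957]
Step 6: x=[2.9777 9.0002 15.0224] v=[-0.1128 -0.0001 0.1128]
Max displacement = 2.0223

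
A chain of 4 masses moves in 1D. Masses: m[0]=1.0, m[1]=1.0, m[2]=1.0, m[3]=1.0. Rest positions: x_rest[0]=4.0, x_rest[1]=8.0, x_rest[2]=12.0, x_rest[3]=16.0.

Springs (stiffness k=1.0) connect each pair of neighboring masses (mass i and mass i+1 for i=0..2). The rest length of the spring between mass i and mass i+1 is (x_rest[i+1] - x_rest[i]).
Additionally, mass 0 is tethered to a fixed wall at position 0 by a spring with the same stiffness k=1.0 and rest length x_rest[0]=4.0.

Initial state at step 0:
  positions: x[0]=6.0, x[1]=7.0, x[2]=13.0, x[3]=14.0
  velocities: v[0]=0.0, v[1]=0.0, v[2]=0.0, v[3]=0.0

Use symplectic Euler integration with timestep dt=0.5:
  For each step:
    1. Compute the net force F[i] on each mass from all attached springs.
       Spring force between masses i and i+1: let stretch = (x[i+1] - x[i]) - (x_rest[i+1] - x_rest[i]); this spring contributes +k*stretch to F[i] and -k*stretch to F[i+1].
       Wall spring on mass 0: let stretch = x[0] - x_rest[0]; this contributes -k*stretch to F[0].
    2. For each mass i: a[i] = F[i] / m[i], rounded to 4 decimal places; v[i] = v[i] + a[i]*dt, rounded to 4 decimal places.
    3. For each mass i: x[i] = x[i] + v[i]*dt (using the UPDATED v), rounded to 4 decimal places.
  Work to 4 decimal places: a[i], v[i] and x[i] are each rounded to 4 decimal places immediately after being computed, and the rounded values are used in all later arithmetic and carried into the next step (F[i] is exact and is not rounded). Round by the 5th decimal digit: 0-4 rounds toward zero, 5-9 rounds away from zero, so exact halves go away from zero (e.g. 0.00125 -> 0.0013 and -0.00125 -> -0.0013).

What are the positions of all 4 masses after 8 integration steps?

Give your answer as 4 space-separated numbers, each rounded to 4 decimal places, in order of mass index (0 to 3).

Step 0: x=[6.0000 7.0000 13.0000 14.0000] v=[0.0000 0.0000 0.0000 0.0000]
Step 1: x=[4.7500 8.2500 11.7500 14.7500] v=[-2.5000 2.5000 -2.5000 1.5000]
Step 2: x=[3.1875 9.5000 10.3750 15.7500] v=[-3.1250 2.5000 -2.7500 2.0000]
Step 3: x=[2.4063 9.3906 10.1250 16.4063] v=[-1.5625 -0.2188 -0.5000 1.3125]
Step 4: x=[2.7696 7.7187 11.2618 16.4923] v=[0.7265 -3.3438 2.2735 0.1719]
Step 5: x=[3.6778 5.6953 12.8204 16.2706] v=[1.8163 -4.0468 3.1172 -0.4434]
Step 6: x=[4.1709 4.9488 13.4603 16.1864] v=[0.9862 -1.4930 1.2798 -0.1685]
Step 7: x=[3.8158 6.1357 12.6539 16.4207] v=[-0.7103 2.3738 -1.6129 0.4685]
Step 8: x=[3.0867 8.3722 11.1596 16.7133] v=[-1.4583 4.4730 -2.9886 0.5851]

Answer: 3.0867 8.3722 11.1596 16.7133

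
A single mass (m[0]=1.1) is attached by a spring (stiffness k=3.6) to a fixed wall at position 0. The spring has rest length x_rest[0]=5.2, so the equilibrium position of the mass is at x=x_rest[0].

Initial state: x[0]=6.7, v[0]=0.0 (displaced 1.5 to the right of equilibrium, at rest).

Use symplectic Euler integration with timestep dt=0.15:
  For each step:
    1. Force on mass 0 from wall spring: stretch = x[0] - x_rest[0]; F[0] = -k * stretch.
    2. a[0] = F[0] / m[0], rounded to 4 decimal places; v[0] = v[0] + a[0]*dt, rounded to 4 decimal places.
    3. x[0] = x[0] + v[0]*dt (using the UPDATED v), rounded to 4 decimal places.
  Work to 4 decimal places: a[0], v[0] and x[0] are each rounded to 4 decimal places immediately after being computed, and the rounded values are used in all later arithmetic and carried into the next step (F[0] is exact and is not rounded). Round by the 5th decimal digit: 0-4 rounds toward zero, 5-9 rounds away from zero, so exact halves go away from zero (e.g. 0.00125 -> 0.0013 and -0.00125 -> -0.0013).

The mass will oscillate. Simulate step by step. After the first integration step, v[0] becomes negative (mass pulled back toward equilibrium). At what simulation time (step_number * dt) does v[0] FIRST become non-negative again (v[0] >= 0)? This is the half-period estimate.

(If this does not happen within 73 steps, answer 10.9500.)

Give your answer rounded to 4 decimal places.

Step 0: x=[6.7000] v=[0.0000]
Step 1: x=[6.5895] v=[-0.7364]
Step 2: x=[6.3767] v=[-1.4185]
Step 3: x=[6.0773] v=[-1.9962]
Step 4: x=[5.7133] v=[-2.4269]
Step 5: x=[5.3115] v=[-2.6789]
Step 6: x=[4.9015] v=[-2.7336]
Step 7: x=[4.5134] v=[-2.5871]
Step 8: x=[4.1759] v=[-2.2500]
Step 9: x=[3.9138] v=[-1.7473]
Step 10: x=[3.7464] v=[-1.1159]
Step 11: x=[3.6861] v=[-0.4023]
Step 12: x=[3.7372] v=[0.3409]
First v>=0 after going negative at step 12, time=1.8000

Answer: 1.8000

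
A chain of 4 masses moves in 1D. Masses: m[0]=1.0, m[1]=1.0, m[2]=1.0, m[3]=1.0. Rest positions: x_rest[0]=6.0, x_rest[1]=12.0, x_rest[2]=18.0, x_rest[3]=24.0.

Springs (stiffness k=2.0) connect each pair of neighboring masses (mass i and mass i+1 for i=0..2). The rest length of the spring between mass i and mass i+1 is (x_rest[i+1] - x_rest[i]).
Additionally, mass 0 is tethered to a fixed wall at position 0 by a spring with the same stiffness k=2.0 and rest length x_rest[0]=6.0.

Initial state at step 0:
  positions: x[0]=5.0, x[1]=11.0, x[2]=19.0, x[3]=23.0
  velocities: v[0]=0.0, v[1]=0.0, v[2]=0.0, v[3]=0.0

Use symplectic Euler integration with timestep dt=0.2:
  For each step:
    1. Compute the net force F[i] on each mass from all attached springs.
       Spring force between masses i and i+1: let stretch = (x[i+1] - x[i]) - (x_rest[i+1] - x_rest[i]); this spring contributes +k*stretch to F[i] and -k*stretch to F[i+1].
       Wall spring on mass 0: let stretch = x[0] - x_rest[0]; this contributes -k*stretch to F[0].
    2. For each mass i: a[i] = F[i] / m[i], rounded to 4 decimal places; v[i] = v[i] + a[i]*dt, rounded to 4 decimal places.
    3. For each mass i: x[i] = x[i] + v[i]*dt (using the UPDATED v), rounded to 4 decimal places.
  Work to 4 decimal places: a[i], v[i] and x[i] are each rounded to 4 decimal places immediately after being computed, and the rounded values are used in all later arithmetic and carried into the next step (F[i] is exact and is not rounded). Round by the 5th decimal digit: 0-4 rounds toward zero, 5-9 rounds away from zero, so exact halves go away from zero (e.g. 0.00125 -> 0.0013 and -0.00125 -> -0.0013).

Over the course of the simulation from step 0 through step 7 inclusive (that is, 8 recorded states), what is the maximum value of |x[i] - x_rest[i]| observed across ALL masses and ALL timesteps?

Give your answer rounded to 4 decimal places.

Step 0: x=[5.0000 11.0000 19.0000 23.0000] v=[0.0000 0.0000 0.0000 0.0000]
Step 1: x=[5.0800 11.1600 18.6800 23.1600] v=[0.4000 0.8000 -1.6000 0.8000]
Step 2: x=[5.2400 11.4352 18.1168 23.4416] v=[0.8000 1.3760 -2.8160 1.4080]
Step 3: x=[5.4764 11.7493 17.4451 23.7772] v=[1.1821 1.5706 -3.3587 1.6781]
Step 4: x=[5.7765 12.0173 16.8243 24.0863] v=[1.5007 1.3398 -3.1042 1.5453]
Step 5: x=[6.1138 12.1706 16.3999 24.2944] v=[1.6864 0.7663 -2.1222 1.0405]
Step 6: x=[6.4465 12.1777 16.2687 24.3509] v=[1.6636 0.0353 -0.6561 0.2827]
Step 7: x=[6.7220 12.0535 16.4568 24.2409] v=[1.3775 -0.6208 0.9404 -0.5502]
Max displacement = 1.7313

Answer: 1.7313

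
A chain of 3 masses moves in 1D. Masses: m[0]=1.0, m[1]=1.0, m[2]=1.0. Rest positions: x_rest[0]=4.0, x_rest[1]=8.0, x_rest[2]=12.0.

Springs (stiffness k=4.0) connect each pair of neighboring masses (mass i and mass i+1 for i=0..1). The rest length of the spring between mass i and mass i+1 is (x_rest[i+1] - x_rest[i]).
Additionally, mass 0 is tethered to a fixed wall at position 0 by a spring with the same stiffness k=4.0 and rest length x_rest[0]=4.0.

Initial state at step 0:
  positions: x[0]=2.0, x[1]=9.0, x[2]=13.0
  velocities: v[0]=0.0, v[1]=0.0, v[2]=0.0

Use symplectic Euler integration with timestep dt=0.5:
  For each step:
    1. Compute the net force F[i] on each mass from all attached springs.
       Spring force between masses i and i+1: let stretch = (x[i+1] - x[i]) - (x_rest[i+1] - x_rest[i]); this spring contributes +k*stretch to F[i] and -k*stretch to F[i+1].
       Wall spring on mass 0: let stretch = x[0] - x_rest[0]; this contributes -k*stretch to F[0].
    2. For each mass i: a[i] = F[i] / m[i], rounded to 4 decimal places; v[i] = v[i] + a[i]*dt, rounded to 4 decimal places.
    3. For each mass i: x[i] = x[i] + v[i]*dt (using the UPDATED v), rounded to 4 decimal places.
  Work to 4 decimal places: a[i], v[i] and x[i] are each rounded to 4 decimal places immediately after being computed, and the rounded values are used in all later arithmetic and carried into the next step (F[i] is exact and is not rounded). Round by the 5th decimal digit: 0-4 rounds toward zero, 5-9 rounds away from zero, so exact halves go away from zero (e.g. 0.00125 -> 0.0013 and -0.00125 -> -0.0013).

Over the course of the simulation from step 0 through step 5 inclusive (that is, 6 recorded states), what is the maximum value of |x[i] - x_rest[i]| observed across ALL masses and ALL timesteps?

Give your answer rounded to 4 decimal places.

Step 0: x=[2.0000 9.0000 13.0000] v=[0.0000 0.0000 0.0000]
Step 1: x=[7.0000 6.0000 13.0000] v=[10.0000 -6.0000 0.0000]
Step 2: x=[4.0000 11.0000 10.0000] v=[-6.0000 10.0000 -6.0000]
Step 3: x=[4.0000 8.0000 12.0000] v=[0.0000 -6.0000 4.0000]
Step 4: x=[4.0000 5.0000 14.0000] v=[0.0000 -6.0000 4.0000]
Step 5: x=[1.0000 10.0000 11.0000] v=[-6.0000 10.0000 -6.0000]
Max displacement = 3.0000

Answer: 3.0000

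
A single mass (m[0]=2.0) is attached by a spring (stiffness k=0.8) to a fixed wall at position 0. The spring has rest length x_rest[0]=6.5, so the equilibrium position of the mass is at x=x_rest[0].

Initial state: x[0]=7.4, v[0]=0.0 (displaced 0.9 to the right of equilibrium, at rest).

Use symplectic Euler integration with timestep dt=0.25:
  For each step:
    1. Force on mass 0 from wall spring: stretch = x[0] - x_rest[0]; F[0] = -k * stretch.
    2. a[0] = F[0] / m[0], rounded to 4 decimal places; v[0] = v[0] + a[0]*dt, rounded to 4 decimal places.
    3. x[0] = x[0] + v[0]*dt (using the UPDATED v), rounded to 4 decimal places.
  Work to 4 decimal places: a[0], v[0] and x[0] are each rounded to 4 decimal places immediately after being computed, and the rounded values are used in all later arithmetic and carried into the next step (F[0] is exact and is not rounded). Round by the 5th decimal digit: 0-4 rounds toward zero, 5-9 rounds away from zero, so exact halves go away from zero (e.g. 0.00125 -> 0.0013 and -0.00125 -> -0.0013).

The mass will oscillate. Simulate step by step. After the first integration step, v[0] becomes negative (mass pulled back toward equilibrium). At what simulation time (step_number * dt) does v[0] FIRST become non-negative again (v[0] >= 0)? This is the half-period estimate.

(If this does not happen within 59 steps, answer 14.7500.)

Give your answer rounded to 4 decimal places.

Answer: 5.0000

Derivation:
Step 0: x=[7.4000] v=[0.0000]
Step 1: x=[7.3775] v=[-0.0900]
Step 2: x=[7.3331] v=[-0.1778]
Step 3: x=[7.2678] v=[-0.2611]
Step 4: x=[7.1833] v=[-0.3379]
Step 5: x=[7.0818] v=[-0.4062]
Step 6: x=[6.9657] v=[-0.4644]
Step 7: x=[6.8380] v=[-0.5110]
Step 8: x=[6.7018] v=[-0.5448]
Step 9: x=[6.5606] v=[-0.5650]
Step 10: x=[6.4178] v=[-0.5711]
Step 11: x=[6.2771] v=[-0.5629]
Step 12: x=[6.1420] v=[-0.5406]
Step 13: x=[6.0158] v=[-0.5048]
Step 14: x=[5.9017] v=[-0.4564]
Step 15: x=[5.8026] v=[-0.3966]
Step 16: x=[5.7209] v=[-0.3269]
Step 17: x=[5.6587] v=[-0.2490]
Step 18: x=[5.6175] v=[-0.1649]
Step 19: x=[5.5983] v=[-0.0767]
Step 20: x=[5.6017] v=[0.0135]
First v>=0 after going negative at step 20, time=5.0000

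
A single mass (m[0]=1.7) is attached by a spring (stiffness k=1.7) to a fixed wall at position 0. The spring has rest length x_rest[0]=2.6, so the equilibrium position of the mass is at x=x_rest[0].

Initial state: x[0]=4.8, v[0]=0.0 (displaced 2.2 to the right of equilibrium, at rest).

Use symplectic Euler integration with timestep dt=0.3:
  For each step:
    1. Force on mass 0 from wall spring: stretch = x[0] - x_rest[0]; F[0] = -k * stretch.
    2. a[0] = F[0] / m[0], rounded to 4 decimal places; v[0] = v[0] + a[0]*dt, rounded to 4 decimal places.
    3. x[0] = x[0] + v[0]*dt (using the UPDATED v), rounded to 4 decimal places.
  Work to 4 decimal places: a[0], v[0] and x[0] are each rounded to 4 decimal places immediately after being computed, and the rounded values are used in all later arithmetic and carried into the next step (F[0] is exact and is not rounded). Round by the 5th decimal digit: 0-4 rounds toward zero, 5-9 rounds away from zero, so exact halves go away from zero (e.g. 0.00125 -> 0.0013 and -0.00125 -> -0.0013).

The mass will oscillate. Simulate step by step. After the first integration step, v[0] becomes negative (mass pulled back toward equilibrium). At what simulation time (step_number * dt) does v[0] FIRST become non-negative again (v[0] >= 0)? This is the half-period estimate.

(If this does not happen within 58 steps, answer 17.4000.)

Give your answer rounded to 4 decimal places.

Step 0: x=[4.8000] v=[0.0000]
Step 1: x=[4.6020] v=[-0.6600]
Step 2: x=[4.2238] v=[-1.2606]
Step 3: x=[3.6995] v=[-1.7477]
Step 4: x=[3.0762] v=[-2.0776]
Step 5: x=[2.4101] v=[-2.2205]
Step 6: x=[1.7611] v=[-2.1635]
Step 7: x=[1.1876] v=[-1.9118]
Step 8: x=[0.7412] v=[-1.4881]
Step 9: x=[0.4621] v=[-0.9305]
Step 10: x=[0.3754] v=[-0.2891]
Step 11: x=[0.4889] v=[0.3783]
First v>=0 after going negative at step 11, time=3.3000

Answer: 3.3000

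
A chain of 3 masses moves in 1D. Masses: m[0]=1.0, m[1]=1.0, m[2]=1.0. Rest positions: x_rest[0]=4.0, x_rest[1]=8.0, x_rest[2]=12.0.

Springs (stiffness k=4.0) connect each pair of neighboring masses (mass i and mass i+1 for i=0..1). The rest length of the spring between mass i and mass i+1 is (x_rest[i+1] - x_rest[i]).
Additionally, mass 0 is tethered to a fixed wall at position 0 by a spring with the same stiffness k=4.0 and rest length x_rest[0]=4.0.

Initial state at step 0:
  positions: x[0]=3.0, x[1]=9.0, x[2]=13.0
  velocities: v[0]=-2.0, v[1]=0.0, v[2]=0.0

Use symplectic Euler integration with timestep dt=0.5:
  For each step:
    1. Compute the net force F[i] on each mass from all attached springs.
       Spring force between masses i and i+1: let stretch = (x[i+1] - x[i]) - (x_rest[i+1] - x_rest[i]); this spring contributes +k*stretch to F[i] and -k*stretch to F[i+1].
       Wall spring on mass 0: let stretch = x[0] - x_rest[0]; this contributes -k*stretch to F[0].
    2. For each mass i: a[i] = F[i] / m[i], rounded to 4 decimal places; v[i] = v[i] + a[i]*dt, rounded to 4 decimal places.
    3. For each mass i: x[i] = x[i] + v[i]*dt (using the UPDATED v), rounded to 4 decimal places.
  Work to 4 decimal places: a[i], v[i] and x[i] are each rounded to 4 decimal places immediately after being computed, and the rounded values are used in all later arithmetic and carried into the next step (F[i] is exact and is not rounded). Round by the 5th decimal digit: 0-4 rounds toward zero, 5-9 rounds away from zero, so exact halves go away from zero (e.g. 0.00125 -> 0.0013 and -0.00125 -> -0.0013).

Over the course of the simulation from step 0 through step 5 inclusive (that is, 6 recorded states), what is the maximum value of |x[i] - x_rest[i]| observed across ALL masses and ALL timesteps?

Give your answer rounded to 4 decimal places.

Step 0: x=[3.0000 9.0000 13.0000] v=[-2.0000 0.0000 0.0000]
Step 1: x=[5.0000 7.0000 13.0000] v=[4.0000 -4.0000 0.0000]
Step 2: x=[4.0000 9.0000 11.0000] v=[-2.0000 4.0000 -4.0000]
Step 3: x=[4.0000 8.0000 11.0000] v=[0.0000 -2.0000 0.0000]
Step 4: x=[4.0000 6.0000 12.0000] v=[0.0000 -4.0000 2.0000]
Step 5: x=[2.0000 8.0000 11.0000] v=[-4.0000 4.0000 -2.0000]
Max displacement = 2.0000

Answer: 2.0000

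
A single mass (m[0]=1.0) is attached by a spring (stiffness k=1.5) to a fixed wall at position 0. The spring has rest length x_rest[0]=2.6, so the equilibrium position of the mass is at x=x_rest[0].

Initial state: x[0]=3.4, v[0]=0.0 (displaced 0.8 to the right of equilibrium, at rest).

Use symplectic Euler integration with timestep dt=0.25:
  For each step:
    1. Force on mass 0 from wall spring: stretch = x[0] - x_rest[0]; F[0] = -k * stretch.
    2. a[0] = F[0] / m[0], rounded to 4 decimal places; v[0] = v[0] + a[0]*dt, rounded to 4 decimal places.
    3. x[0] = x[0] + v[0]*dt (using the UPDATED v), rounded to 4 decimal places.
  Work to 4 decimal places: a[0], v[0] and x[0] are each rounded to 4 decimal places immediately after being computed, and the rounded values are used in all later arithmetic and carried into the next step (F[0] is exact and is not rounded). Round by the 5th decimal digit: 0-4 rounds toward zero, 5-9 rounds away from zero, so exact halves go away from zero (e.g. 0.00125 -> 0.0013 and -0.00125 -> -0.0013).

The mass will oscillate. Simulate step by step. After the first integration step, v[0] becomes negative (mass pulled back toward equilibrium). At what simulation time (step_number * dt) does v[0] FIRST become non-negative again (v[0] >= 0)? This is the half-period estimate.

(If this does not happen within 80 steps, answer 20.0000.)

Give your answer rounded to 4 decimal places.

Answer: 2.7500

Derivation:
Step 0: x=[3.4000] v=[0.0000]
Step 1: x=[3.3250] v=[-0.3000]
Step 2: x=[3.1820] v=[-0.5719]
Step 3: x=[2.9845] v=[-0.7902]
Step 4: x=[2.7509] v=[-0.9344]
Step 5: x=[2.5032] v=[-0.9910]
Step 6: x=[2.2645] v=[-0.9547]
Step 7: x=[2.0573] v=[-0.8289]
Step 8: x=[1.9010] v=[-0.6254]
Step 9: x=[1.8102] v=[-0.3633]
Step 10: x=[1.7934] v=[-0.0671]
Step 11: x=[1.8523] v=[0.2354]
First v>=0 after going negative at step 11, time=2.7500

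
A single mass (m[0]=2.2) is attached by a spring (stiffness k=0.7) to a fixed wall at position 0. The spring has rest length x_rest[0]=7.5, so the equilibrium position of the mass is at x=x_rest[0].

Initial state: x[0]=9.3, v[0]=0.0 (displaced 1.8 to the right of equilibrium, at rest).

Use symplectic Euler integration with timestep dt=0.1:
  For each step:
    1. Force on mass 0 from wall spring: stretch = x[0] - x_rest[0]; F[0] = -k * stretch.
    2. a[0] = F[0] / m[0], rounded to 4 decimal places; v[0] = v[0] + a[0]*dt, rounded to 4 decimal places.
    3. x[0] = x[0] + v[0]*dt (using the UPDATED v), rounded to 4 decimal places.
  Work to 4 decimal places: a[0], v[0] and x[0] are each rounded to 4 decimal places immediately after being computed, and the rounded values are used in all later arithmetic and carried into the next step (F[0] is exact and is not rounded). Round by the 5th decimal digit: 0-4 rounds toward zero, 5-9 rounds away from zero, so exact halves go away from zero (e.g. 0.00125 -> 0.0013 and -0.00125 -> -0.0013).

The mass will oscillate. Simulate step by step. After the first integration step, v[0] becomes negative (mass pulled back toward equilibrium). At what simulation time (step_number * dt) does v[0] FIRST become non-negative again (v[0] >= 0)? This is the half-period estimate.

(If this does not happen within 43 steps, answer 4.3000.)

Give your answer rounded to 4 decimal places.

Answer: 4.3000

Derivation:
Step 0: x=[9.3000] v=[0.0000]
Step 1: x=[9.2943] v=[-0.0573]
Step 2: x=[9.2829] v=[-0.1144]
Step 3: x=[9.2658] v=[-0.1711]
Step 4: x=[9.2431] v=[-0.2273]
Step 5: x=[9.2148] v=[-0.2828]
Step 6: x=[9.1811] v=[-0.3374]
Step 7: x=[9.1420] v=[-0.3909]
Step 8: x=[9.0977] v=[-0.4432]
Step 9: x=[9.0483] v=[-0.4940]
Step 10: x=[8.9940] v=[-0.5433]
Step 11: x=[8.9349] v=[-0.5908]
Step 12: x=[8.8713] v=[-0.6365]
Step 13: x=[8.8033] v=[-0.6801]
Step 14: x=[8.7311] v=[-0.7216]
Step 15: x=[8.6550] v=[-0.7608]
Step 16: x=[8.5752] v=[-0.7976]
Step 17: x=[8.4920] v=[-0.8318]
Step 18: x=[8.4057] v=[-0.8634]
Step 19: x=[8.3165] v=[-0.8922]
Step 20: x=[8.2247] v=[-0.9182]
Step 21: x=[8.1306] v=[-0.9413]
Step 22: x=[8.0345] v=[-0.9614]
Step 23: x=[7.9367] v=[-0.9784]
Step 24: x=[7.8375] v=[-0.9923]
Step 25: x=[7.7372] v=[-1.0030]
Step 26: x=[7.6361] v=[-1.0106]
Step 27: x=[7.5346] v=[-1.0149]
Step 28: x=[7.4330] v=[-1.0160]
Step 29: x=[7.3316] v=[-1.0139]
Step 30: x=[7.2308] v=[-1.0085]
Step 31: x=[7.1308] v=[-0.9999]
Step 32: x=[7.0320] v=[-0.9882]
Step 33: x=[6.9347] v=[-0.9733]
Step 34: x=[6.8392] v=[-0.9553]
Step 35: x=[6.7458] v=[-0.9343]
Step 36: x=[6.6548] v=[-0.9103]
Step 37: x=[6.5665] v=[-0.8834]
Step 38: x=[6.4811] v=[-0.8537]
Step 39: x=[6.3990] v=[-0.8213]
Step 40: x=[6.3204] v=[-0.7863]
Step 41: x=[6.2455] v=[-0.7488]
Step 42: x=[6.1746] v=[-0.7089]
Step 43: x=[6.1079] v=[-0.6667]
v[0] did not become non-negative within 43 steps; using fallback time=4.3000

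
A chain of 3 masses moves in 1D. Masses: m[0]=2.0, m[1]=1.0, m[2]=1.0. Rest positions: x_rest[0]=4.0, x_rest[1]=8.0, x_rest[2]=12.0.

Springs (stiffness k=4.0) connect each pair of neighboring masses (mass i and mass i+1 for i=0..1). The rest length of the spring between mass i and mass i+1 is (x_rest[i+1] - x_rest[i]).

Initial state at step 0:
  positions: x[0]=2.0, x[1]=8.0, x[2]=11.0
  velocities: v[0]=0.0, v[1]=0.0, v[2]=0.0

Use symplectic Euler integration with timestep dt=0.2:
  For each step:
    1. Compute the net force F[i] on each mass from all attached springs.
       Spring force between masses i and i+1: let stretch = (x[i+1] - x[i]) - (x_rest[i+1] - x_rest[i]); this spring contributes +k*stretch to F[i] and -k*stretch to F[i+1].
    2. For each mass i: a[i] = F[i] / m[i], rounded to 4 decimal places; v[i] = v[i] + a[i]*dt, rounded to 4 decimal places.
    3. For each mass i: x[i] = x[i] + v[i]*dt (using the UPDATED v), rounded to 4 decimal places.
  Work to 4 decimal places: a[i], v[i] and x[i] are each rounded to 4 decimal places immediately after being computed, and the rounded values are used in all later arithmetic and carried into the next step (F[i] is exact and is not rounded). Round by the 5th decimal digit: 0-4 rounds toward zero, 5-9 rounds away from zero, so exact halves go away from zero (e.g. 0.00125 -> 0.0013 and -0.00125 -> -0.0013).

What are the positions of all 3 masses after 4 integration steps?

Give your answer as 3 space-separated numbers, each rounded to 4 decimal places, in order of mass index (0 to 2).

Step 0: x=[2.0000 8.0000 11.0000] v=[0.0000 0.0000 0.0000]
Step 1: x=[2.1600 7.5200 11.1600] v=[0.8000 -2.4000 0.8000]
Step 2: x=[2.4288 6.7648 11.3776] v=[1.3440 -3.7760 1.0880]
Step 3: x=[2.7245 6.0539 11.4972] v=[1.4784 -3.5546 0.5978]
Step 4: x=[2.9665 5.6812 11.3858] v=[1.2102 -1.8635 -0.5568]

Answer: 2.9665 5.6812 11.3858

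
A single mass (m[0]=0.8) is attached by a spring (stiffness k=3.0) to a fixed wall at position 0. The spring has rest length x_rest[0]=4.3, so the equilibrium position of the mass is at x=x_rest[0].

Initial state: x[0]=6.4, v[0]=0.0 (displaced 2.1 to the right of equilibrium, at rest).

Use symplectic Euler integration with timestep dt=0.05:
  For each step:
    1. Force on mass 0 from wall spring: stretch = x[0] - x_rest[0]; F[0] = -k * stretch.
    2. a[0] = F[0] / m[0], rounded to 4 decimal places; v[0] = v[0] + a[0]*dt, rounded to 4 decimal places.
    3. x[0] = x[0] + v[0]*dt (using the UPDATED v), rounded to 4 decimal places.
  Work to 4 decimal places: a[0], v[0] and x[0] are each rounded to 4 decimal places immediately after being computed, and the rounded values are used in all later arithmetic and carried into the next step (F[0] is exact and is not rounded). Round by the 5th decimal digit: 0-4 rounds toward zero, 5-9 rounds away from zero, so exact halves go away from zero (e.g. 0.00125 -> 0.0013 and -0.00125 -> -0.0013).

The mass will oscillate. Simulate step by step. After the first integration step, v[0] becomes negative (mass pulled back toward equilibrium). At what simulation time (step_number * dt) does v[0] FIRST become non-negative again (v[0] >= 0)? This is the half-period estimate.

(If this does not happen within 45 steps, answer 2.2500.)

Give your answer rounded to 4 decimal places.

Answer: 1.6500

Derivation:
Step 0: x=[6.4000] v=[0.0000]
Step 1: x=[6.3803] v=[-0.3938]
Step 2: x=[6.3411] v=[-0.7839]
Step 3: x=[6.2828] v=[-1.1666]
Step 4: x=[6.2059] v=[-1.5384]
Step 5: x=[6.1111] v=[-1.8958]
Step 6: x=[5.9993] v=[-2.2354]
Step 7: x=[5.8716] v=[-2.5540]
Step 8: x=[5.7292] v=[-2.8487]
Step 9: x=[5.5734] v=[-3.1167]
Step 10: x=[5.4056] v=[-3.3555]
Step 11: x=[5.2275] v=[-3.5628]
Step 12: x=[5.0407] v=[-3.7367]
Step 13: x=[4.8469] v=[-3.8756]
Step 14: x=[4.6480] v=[-3.9781]
Step 15: x=[4.4458] v=[-4.0434]
Step 16: x=[4.2423] v=[-4.0707]
Step 17: x=[4.0393] v=[-4.0599]
Step 18: x=[3.8388] v=[-4.0110]
Step 19: x=[3.6426] v=[-3.9245]
Step 20: x=[3.4525] v=[-3.8012]
Step 21: x=[3.2704] v=[-3.6423]
Step 22: x=[3.0979] v=[-3.4493]
Step 23: x=[2.9367] v=[-3.2239]
Step 24: x=[2.7883] v=[-2.9683]
Step 25: x=[2.6541] v=[-2.6849]
Step 26: x=[2.5353] v=[-2.3763]
Step 27: x=[2.4330] v=[-2.0454]
Step 28: x=[2.3482] v=[-1.6953]
Step 29: x=[2.2817] v=[-1.3293]
Step 30: x=[2.2342] v=[-0.9509]
Step 31: x=[2.2060] v=[-0.5636]
Step 32: x=[2.1975] v=[-0.1710]
Step 33: x=[2.2087] v=[0.2232]
First v>=0 after going negative at step 33, time=1.6500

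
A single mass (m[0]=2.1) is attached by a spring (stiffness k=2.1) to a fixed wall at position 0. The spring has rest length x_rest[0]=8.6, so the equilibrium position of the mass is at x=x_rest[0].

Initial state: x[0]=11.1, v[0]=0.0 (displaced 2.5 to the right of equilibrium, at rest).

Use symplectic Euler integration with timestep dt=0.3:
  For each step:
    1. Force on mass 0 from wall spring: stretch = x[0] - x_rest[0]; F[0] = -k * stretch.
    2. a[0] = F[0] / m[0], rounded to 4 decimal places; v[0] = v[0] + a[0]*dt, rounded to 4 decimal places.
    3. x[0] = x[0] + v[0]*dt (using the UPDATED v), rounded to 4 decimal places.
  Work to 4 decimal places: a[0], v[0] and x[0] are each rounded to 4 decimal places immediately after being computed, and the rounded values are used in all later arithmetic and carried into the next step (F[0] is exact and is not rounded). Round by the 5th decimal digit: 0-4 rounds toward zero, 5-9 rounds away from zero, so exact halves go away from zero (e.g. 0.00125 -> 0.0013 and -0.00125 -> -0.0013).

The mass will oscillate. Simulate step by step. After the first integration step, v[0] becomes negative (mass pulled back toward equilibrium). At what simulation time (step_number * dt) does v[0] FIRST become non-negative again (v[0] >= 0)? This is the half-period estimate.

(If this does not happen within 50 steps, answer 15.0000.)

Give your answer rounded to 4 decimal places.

Step 0: x=[11.1000] v=[0.0000]
Step 1: x=[10.8750] v=[-0.7500]
Step 2: x=[10.4453] v=[-1.4325]
Step 3: x=[9.8495] v=[-1.9861]
Step 4: x=[9.1412] v=[-2.3610]
Step 5: x=[8.3842] v=[-2.5234]
Step 6: x=[7.6466] v=[-2.4587]
Step 7: x=[6.9948] v=[-2.1727]
Step 8: x=[6.4875] v=[-1.6911]
Step 9: x=[6.1703] v=[-1.0574]
Step 10: x=[6.0718] v=[-0.3285]
Step 11: x=[6.2008] v=[0.4300]
First v>=0 after going negative at step 11, time=3.3000

Answer: 3.3000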